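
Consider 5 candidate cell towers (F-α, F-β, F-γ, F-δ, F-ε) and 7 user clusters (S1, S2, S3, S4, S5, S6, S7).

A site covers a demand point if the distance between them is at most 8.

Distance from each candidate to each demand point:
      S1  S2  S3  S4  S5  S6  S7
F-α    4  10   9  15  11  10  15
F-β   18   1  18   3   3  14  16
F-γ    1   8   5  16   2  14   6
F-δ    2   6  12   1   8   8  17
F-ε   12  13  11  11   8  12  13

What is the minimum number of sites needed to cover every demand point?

Coverage sets (demand points within 8 of each site):
  F-α: {S1}
  F-β: {S2, S4, S5}
  F-γ: {S1, S2, S3, S5, S7}
  F-δ: {S1, S2, S4, S5, S6}
  F-ε: {S5}
No single site covers all 7 demand points.
But {F-γ, F-δ} covers everything, so the minimum is 2.

2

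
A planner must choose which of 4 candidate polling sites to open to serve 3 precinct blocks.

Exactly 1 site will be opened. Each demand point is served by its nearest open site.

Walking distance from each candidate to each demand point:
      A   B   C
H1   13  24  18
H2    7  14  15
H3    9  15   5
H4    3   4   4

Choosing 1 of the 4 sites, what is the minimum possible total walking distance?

Open {H4}.
  A→H4 3, B→H4 4, C→H4 4  ⇒ total 11.
Compare {H3}: total 29.
Compare {H2}: total 36.
No size-1 selection does better; minimum is 11.

11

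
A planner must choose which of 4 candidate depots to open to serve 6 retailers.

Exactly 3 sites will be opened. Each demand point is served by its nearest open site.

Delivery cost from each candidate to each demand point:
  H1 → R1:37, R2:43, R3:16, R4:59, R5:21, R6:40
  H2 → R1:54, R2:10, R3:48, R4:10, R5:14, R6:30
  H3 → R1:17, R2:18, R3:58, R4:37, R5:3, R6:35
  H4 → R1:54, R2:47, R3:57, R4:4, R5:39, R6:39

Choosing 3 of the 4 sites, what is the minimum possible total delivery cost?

86

Open {H1, H2, H3}.
  R1→H3 17, R2→H2 10, R3→H1 16, R4→H2 10, R5→H3 3, R6→H2 30  ⇒ total 86.
Compare {H1, H3, H4}: total 93.
Compare {H1, H2, H4}: total 111.
No size-3 selection does better; minimum is 86.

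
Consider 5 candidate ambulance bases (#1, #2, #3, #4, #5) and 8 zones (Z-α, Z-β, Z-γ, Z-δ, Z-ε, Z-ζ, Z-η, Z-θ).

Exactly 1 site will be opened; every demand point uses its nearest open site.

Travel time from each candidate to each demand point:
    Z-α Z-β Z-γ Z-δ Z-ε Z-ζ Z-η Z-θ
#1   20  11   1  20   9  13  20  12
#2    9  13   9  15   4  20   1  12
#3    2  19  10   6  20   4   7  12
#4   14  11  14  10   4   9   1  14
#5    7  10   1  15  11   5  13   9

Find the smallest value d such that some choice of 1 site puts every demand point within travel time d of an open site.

14

Open {#4}.
  Farthest demand point is Z-α at travel time 14 (to #4); all others are ≤ 14.
With {#5} the worst case is 15.
With {#1} the worst case is 20.
No size-1 selection achieves below 14.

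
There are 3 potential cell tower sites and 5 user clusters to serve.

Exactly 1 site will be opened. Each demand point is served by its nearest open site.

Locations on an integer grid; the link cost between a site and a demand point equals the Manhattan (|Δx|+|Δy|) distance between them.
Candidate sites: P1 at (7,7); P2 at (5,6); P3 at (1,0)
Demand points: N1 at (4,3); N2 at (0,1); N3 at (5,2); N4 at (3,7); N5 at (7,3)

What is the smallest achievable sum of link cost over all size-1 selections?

Open {P2}.
  N1→P2 4, N2→P2 10, N3→P2 4, N4→P2 3, N5→P2 5  ⇒ total 26.
Compare {P3}: total 32.
Compare {P1}: total 35.

26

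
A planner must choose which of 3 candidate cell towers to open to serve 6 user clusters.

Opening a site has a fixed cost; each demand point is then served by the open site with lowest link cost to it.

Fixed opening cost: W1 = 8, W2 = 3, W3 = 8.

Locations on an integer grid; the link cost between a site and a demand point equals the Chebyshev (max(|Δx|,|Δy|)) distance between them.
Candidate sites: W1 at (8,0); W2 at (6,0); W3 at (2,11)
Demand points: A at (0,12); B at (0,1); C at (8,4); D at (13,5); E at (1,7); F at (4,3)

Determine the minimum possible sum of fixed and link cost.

37

Open {W2, W3}: assign each demand point to its cheapest open site.
  A→W3 2, B→W2 6, C→W2 4, D→W2 7, E→W3 4, F→W2 3
  link cost 26, fixed 11 → total 37.
Compare {W2}: link cost 39 + fixed 3 = 42.
Compare {W1, W3}: link cost 27 + fixed 16 = 43.
Compare {W1, W2, W3}: link cost 24 + fixed 19 = 43.
All other subsets cost ≥ 42. Minimum total cost: 37.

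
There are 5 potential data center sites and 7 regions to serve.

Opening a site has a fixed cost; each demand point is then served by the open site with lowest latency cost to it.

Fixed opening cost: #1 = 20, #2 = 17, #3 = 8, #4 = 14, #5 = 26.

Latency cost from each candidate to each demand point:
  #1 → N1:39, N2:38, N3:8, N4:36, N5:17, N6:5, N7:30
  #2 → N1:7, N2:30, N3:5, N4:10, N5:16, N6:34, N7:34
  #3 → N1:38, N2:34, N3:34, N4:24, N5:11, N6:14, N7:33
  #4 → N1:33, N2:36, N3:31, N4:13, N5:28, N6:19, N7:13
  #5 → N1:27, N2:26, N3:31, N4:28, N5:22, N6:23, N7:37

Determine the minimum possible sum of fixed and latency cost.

Open {#2, #3, #4}: assign each demand point to its cheapest open site.
  N1→#2 7, N2→#2 30, N3→#2 5, N4→#2 10, N5→#3 11, N6→#3 14, N7→#4 13
  latency cost 90, fixed 39 → total 129.
Compare {#2, #4}: latency cost 100 + fixed 31 = 131.
Compare {#2, #3}: latency cost 110 + fixed 25 = 135.
Compare {#1, #2, #4}: latency cost 86 + fixed 51 = 137.
All other subsets cost ≥ 131. Minimum total cost: 129.

129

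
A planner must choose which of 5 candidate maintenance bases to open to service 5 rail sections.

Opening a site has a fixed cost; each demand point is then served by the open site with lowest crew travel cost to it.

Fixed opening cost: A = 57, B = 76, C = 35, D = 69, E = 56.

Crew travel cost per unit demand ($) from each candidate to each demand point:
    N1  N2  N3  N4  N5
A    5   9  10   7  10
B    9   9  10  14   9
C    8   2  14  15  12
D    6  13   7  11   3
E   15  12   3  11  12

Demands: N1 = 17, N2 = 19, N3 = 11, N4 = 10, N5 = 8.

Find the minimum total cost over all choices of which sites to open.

454

Open {A, C, E}: assign each demand point to its cheapest open site.
  N1→A 17×5=85, N2→C 19×2=38, N3→E 11×3=33, N4→A 10×7=70, N5→A 8×10=80
  crew travel cost 306, fixed 148 → total 454.
Compare {C, D}: crew travel cost 351 + fixed 104 = 455.
Compare {A, C, D}: crew travel cost 294 + fixed 161 = 455.
Compare {C, D, E}: crew travel cost 307 + fixed 160 = 467.
All other subsets cost ≥ 455. Minimum total cost: 454.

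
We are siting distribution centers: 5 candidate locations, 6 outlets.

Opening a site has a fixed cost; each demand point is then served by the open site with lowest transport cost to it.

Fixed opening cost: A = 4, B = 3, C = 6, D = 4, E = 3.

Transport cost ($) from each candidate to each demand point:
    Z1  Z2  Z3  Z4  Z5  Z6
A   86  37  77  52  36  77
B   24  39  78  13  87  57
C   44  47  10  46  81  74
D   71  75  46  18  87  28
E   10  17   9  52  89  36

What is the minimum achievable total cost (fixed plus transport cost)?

127

Open {A, B, D, E}: assign each demand point to its cheapest open site.
  Z1→E 10, Z2→E 17, Z3→E 9, Z4→B 13, Z5→A 36, Z6→D 28
  transport cost 113, fixed 14 → total 127.
Compare {A, D, E}: transport cost 118 + fixed 11 = 129.
Compare {A, B, E}: transport cost 121 + fixed 10 = 131.
Compare {A, B, C, D, E}: transport cost 113 + fixed 20 = 133.
All other subsets cost ≥ 129. Minimum total cost: 127.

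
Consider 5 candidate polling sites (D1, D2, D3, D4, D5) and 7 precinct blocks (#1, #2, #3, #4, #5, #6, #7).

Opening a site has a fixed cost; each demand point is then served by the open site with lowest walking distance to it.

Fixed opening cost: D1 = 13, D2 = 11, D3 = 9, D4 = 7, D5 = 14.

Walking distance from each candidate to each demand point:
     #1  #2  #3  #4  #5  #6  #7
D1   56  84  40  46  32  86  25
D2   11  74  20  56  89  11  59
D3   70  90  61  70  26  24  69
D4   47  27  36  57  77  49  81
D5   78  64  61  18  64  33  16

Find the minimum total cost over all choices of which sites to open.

170

Open {D2, D3, D4, D5}: assign each demand point to its cheapest open site.
  #1→D2 11, #2→D4 27, #3→D2 20, #4→D5 18, #5→D3 26, #6→D2 11, #7→D5 16
  walking distance 129, fixed 41 → total 170.
Compare {D1, D2, D4, D5}: walking distance 135 + fixed 45 = 180.
Compare {D1, D2, D3, D4, D5}: walking distance 129 + fixed 54 = 183.
Compare {D2, D4, D5}: walking distance 167 + fixed 32 = 199.
All other subsets cost ≥ 180. Minimum total cost: 170.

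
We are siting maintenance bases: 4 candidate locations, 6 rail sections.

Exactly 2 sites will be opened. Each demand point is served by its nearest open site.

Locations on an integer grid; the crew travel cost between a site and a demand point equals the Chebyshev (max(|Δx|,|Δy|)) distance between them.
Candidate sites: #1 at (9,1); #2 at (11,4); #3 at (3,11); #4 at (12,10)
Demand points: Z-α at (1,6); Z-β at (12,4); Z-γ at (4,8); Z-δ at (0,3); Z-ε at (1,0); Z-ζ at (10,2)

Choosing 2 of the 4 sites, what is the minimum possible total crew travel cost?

28

Open {#1, #3}.
  Z-α→#3 5, Z-β→#1 3, Z-γ→#3 3, Z-δ→#3 8, Z-ε→#1 8, Z-ζ→#1 1  ⇒ total 28.
Compare {#2, #3}: total 29.
Compare {#1, #2}: total 34.
No size-2 selection does better; minimum is 28.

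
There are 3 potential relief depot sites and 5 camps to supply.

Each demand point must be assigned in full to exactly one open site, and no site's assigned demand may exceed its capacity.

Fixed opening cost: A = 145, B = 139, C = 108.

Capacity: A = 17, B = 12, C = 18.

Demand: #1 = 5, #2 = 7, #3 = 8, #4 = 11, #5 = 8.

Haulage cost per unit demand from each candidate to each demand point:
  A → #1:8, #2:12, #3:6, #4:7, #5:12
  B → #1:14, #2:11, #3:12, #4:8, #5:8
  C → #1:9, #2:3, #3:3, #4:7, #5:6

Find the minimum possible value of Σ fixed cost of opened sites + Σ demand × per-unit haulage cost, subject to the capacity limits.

Open {A, B, C}; cheapest assignment that respects the capacities:
  A (cap 17, load 16): #1, #4 — cost 5×8 + 11×7 = 117
  B (cap 12, load 8): #5 — cost 8×8 = 64
  C (cap 18, load 15): #2, #3 — cost 7×3 + 8×3 = 45
  Shipping 226, fixed 392 → total 618.
  Any other capacity-feasible assignment to {A, B, C} ships for at least 226.
Total demand is 39 and no other set of sites has combined capacity ≥ 39, so {A, B, C} is the only feasible choice of open sites. Minimum: 618.

618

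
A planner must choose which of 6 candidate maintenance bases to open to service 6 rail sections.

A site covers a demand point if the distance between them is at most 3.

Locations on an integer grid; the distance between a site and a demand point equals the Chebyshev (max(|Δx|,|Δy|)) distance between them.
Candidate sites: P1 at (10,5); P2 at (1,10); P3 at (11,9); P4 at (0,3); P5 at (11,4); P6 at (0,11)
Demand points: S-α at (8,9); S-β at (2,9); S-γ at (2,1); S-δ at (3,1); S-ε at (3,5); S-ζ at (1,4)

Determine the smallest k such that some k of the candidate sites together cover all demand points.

3

Coverage sets (demand points within 3 of each site):
  P1: {}
  P2: {S-β}
  P3: {S-α}
  P4: {S-γ, S-δ, S-ε, S-ζ}
  P5: {}
  P6: {S-β}
No 2 sites suffice: every size-2 union leaves at least one demand point uncovered.
But {P2, P3, P4} covers everything, so the minimum is 3.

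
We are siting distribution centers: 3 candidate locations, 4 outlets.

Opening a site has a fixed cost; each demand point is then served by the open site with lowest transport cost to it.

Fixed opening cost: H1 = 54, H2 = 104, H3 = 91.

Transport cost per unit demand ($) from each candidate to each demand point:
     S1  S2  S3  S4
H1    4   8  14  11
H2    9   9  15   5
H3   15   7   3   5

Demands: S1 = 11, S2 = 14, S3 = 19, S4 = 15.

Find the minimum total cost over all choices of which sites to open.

Open {H1, H3}: assign each demand point to its cheapest open site.
  S1→H1 11×4=44, S2→H3 14×7=98, S3→H3 19×3=57, S4→H3 15×5=75
  transport cost 274, fixed 145 → total 419.
Compare {H3}: transport cost 395 + fixed 91 = 486.
Compare {H1, H2, H3}: transport cost 274 + fixed 249 = 523.
Compare {H2, H3}: transport cost 329 + fixed 195 = 524.
All other subsets cost ≥ 486. Minimum total cost: 419.

419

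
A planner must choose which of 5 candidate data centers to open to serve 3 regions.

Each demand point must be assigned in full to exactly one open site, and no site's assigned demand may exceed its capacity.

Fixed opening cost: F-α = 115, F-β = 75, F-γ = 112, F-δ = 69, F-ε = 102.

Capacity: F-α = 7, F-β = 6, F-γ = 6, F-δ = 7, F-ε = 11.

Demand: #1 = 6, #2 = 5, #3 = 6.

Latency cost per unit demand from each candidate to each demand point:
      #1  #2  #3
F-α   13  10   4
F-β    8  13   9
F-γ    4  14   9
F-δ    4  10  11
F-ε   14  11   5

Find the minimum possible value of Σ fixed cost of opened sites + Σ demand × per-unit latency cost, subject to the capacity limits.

280

Open {F-δ, F-ε}; cheapest assignment that respects the capacities:
  F-δ (cap 7, load 6): #1 — cost 6×4 = 24
  F-ε (cap 11, load 11): #2, #3 — cost 5×11 + 6×5 = 85
  Shipping 109, fixed 171 → total 280.
  Any other capacity-feasible assignment to {F-δ, F-ε} ships for at least 109.
Compare {F-β, F-ε}: its best feasible assignment gives total 310.
Compare {F-γ, F-ε}: its best feasible assignment gives total 323.
Every other set of open sites that can feasibly serve all demand totals ≥ 310 even under its best assignment. Minimum: 280.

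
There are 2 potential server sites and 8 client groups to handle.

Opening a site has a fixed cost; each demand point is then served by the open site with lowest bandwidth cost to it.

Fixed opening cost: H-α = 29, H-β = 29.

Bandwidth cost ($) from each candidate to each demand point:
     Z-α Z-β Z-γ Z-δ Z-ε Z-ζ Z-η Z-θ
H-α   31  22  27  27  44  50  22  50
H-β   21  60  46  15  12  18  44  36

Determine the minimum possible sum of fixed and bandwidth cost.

Open {H-α, H-β}: assign each demand point to its cheapest open site.
  Z-α→H-β 21, Z-β→H-α 22, Z-γ→H-α 27, Z-δ→H-β 15, Z-ε→H-β 12, Z-ζ→H-β 18, Z-η→H-α 22, Z-θ→H-β 36
  bandwidth cost 173, fixed 58 → total 231.
Compare {H-β}: bandwidth cost 252 + fixed 29 = 281.
Compare {H-α}: bandwidth cost 273 + fixed 29 = 302.

231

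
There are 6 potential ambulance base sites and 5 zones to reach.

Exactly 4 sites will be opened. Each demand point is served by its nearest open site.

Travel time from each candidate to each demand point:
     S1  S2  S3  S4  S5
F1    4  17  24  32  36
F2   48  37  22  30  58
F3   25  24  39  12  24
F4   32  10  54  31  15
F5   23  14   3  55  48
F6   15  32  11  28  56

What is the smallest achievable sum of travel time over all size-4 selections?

44

Open {F1, F3, F4, F5}.
  S1→F1 4, S2→F4 10, S3→F5 3, S4→F3 12, S5→F4 15  ⇒ total 44.
Compare {F1, F3, F4, F6}: total 52.
Compare {F3, F4, F5, F6}: total 55.
No size-4 selection does better; minimum is 44.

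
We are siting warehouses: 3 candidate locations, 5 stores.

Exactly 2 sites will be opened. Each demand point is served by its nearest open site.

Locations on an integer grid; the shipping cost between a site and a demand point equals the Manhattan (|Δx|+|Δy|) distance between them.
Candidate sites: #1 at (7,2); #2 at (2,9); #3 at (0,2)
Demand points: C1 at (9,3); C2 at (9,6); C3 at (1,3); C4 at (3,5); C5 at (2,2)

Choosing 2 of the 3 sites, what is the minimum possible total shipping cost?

Open {#1, #3}.
  C1→#1 3, C2→#1 6, C3→#3 2, C4→#3 6, C5→#3 2  ⇒ total 19.
Compare {#1, #2}: total 26.
Compare {#2, #3}: total 29.

19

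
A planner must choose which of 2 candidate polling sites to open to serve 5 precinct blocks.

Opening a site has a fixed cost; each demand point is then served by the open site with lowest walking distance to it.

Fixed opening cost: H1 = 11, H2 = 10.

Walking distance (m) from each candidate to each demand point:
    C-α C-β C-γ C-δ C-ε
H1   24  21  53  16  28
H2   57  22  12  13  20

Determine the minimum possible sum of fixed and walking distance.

Open {H1, H2}: assign each demand point to its cheapest open site.
  C-α→H1 24, C-β→H1 21, C-γ→H2 12, C-δ→H2 13, C-ε→H2 20
  walking distance 90, fixed 21 → total 111.
Compare {H2}: walking distance 124 + fixed 10 = 134.
Compare {H1}: walking distance 142 + fixed 11 = 153.

111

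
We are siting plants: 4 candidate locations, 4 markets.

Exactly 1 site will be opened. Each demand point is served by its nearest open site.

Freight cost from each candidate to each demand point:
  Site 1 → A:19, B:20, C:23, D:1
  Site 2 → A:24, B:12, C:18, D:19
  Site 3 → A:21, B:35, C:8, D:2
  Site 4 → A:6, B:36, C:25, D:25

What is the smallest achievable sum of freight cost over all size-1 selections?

Open {Site 1}.
  A→Site 1 19, B→Site 1 20, C→Site 1 23, D→Site 1 1  ⇒ total 63.
Compare {Site 3}: total 66.
Compare {Site 2}: total 73.
No size-1 selection does better; minimum is 63.

63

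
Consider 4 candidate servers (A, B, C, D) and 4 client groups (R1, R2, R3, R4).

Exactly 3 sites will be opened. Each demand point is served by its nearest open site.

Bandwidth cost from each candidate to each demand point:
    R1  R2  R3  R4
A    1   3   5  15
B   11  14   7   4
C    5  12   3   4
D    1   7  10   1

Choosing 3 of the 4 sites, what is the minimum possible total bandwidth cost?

8

Open {A, C, D}.
  R1→A 1, R2→A 3, R3→C 3, R4→D 1  ⇒ total 8.
Compare {A, B, D}: total 10.
Compare {A, B, C}: total 11.
No size-3 selection does better; minimum is 8.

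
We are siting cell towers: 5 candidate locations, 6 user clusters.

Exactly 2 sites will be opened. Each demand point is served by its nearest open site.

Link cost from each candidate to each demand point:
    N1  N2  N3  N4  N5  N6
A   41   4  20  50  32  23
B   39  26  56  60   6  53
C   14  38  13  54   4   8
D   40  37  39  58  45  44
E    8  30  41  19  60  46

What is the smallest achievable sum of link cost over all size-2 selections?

Open {C, E}.
  N1→E 8, N2→E 30, N3→C 13, N4→E 19, N5→C 4, N6→C 8  ⇒ total 82.
Compare {A, C}: total 93.
Compare {A, E}: total 106.
No size-2 selection does better; minimum is 82.

82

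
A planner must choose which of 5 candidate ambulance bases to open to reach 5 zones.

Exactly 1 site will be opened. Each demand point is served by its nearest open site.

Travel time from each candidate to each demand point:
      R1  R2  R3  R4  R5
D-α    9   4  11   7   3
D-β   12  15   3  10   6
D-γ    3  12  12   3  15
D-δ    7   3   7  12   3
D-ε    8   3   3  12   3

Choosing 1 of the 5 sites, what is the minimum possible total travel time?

Open {D-ε}.
  R1→D-ε 8, R2→D-ε 3, R3→D-ε 3, R4→D-ε 12, R5→D-ε 3  ⇒ total 29.
Compare {D-δ}: total 32.
Compare {D-α}: total 34.
No size-1 selection does better; minimum is 29.

29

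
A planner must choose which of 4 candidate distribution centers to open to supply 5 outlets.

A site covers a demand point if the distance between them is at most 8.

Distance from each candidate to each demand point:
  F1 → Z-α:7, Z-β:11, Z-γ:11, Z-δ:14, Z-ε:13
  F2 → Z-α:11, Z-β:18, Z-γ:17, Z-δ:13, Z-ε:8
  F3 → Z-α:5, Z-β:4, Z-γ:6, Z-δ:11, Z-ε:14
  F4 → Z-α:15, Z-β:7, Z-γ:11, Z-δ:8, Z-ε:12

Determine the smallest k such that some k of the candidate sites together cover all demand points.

3

Coverage sets (demand points within 8 of each site):
  F1: {Z-α}
  F2: {Z-ε}
  F3: {Z-α, Z-β, Z-γ}
  F4: {Z-β, Z-δ}
No 2 sites suffice: every size-2 union leaves at least one demand point uncovered.
But {F2, F3, F4} covers everything, so the minimum is 3.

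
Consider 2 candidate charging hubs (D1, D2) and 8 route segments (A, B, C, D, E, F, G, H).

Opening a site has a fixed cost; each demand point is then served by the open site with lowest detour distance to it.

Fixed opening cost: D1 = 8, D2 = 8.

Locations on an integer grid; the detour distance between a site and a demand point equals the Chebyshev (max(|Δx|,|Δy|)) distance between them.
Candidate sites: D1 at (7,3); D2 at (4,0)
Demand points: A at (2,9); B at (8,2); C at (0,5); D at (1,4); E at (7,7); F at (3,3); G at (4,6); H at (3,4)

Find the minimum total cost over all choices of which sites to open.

Open {D1}: assign each demand point to its cheapest open site.
  A→D1 6, B→D1 1, C→D1 7, D→D1 6, E→D1 4, F→D1 4, G→D1 3, H→D1 4
  detour distance 35, fixed 8 → total 43.
Compare {D1, D2}: detour distance 30 + fixed 16 = 46.
Compare {D2}: detour distance 42 + fixed 8 = 50.

43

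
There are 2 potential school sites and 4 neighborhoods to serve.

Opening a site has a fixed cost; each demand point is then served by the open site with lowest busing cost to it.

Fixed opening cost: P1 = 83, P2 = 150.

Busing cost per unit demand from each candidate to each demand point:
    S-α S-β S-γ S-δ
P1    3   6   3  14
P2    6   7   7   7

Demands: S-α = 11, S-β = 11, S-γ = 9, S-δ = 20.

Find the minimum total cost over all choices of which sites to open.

Open {P1}: assign each demand point to its cheapest open site.
  S-α→P1 11×3=33, S-β→P1 11×6=66, S-γ→P1 9×3=27, S-δ→P1 20×14=280
  busing cost 406, fixed 83 → total 489.
Compare {P2}: busing cost 346 + fixed 150 = 496.
Compare {P1, P2}: busing cost 266 + fixed 233 = 499.

489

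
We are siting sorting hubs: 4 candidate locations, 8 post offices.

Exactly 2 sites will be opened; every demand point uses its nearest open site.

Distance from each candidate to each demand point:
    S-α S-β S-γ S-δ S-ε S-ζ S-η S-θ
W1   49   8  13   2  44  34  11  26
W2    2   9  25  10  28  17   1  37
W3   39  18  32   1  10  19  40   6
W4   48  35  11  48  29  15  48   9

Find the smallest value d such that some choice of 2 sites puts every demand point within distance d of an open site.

Open {W2, W3}.
  Farthest demand point is S-γ at distance 25 (to W2); all others are ≤ 25.
With {W1, W2} the worst case is 28.
With {W2, W4} the worst case is 28.
No size-2 selection achieves below 25.

25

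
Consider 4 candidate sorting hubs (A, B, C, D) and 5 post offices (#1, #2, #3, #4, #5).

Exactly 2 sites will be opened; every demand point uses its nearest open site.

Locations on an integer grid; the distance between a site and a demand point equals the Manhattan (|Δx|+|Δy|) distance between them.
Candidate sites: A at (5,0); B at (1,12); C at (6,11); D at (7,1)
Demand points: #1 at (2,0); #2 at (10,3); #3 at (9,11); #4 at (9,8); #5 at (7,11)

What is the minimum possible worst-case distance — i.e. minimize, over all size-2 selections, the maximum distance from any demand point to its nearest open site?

Open {C, D}.
  Farthest demand point is #1 at distance 6 (to D); all others are ≤ 6.
With {A, C} the worst case is 8.
With {B, D} the worst case is 9.
No size-2 selection achieves below 6.

6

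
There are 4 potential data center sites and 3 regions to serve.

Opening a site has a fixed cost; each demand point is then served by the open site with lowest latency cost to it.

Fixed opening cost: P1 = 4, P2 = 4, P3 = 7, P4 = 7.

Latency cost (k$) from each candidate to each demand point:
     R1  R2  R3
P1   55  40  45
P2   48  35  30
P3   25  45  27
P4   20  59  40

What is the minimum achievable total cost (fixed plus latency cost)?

96

Open {P2, P4}: assign each demand point to its cheapest open site.
  R1→P4 20, R2→P2 35, R3→P2 30
  latency cost 85, fixed 11 → total 96.
Compare {P2, P3}: latency cost 87 + fixed 11 = 98.
Compare {P1, P2, P4}: latency cost 85 + fixed 15 = 100.
Compare {P2, P3, P4}: latency cost 82 + fixed 18 = 100.
All other subsets cost ≥ 98. Minimum total cost: 96.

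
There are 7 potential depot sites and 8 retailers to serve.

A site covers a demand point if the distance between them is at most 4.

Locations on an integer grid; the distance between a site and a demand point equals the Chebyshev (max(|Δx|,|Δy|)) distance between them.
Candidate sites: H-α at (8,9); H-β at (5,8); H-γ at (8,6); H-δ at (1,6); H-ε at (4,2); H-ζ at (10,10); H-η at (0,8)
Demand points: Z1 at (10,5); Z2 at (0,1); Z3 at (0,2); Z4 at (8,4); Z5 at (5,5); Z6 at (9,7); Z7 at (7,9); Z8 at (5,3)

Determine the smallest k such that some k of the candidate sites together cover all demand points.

2

Coverage sets (demand points within 4 of each site):
  H-α: {Z1, Z5, Z6, Z7}
  H-β: {Z4, Z5, Z6, Z7}
  H-γ: {Z1, Z4, Z5, Z6, Z7, Z8}
  H-δ: {Z3, Z5, Z8}
  H-ε: {Z2, Z3, Z4, Z5, Z8}
  H-ζ: {Z6, Z7}
  H-η: {}
No single site covers all 8 demand points.
But {H-α, H-ε} covers everything, so the minimum is 2.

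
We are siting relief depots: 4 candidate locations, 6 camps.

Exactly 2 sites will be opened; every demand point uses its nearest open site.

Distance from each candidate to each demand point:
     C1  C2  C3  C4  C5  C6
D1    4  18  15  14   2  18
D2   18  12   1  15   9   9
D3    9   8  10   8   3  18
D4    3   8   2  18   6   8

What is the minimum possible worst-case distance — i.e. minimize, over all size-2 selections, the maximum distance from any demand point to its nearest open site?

8

Open {D3, D4}.
  Farthest demand point is C2 at distance 8 (to D3); all others are ≤ 8.
With {D2, D3} the worst case is 9.
With {D1, D2} the worst case is 14.
No size-2 selection achieves below 8.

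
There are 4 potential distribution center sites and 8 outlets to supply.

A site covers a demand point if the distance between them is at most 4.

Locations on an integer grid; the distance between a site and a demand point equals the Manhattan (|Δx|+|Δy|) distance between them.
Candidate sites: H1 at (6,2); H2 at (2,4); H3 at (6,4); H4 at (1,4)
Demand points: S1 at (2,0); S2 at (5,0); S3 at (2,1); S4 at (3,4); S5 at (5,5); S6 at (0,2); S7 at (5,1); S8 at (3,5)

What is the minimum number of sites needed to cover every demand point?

Coverage sets (demand points within 4 of each site):
  H1: {S2, S5, S7}
  H2: {S1, S3, S4, S5, S6, S8}
  H3: {S4, S5, S7, S8}
  H4: {S3, S4, S6, S8}
No single site covers all 8 demand points.
But {H1, H2} covers everything, so the minimum is 2.

2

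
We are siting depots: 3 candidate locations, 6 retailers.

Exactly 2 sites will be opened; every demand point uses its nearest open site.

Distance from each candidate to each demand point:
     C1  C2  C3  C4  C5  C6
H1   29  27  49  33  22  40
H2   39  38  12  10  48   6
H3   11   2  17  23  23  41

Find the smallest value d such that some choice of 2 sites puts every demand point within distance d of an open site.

Open {H2, H3}.
  Farthest demand point is C5 at distance 23 (to H3); all others are ≤ 23.
With {H1, H2} the worst case is 29.
With {H1, H3} the worst case is 40.
No size-2 selection achieves below 23.

23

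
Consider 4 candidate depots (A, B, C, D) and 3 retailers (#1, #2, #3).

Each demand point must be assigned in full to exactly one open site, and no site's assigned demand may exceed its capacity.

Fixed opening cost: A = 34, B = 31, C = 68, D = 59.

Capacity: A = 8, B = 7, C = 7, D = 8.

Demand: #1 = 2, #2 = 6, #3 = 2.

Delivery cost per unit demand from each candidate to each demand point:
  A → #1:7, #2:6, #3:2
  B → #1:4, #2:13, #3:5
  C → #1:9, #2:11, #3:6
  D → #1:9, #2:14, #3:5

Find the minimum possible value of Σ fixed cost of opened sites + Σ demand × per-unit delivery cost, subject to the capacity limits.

113

Open {A, B}; cheapest assignment that respects the capacities:
  A (cap 8, load 8): #2, #3 — cost 6×6 + 2×2 = 40
  B (cap 7, load 2): #1 — cost 2×4 = 8
  Shipping 48, fixed 65 → total 113.
  Any other capacity-feasible assignment to {A, B} ships for at least 48.
Compare {A, D}: its best feasible assignment gives total 151.
Compare {A, C}: its best feasible assignment gives total 160.
Every other set of open sites that can feasibly serve all demand totals ≥ 151 even under its best assignment. Minimum: 113.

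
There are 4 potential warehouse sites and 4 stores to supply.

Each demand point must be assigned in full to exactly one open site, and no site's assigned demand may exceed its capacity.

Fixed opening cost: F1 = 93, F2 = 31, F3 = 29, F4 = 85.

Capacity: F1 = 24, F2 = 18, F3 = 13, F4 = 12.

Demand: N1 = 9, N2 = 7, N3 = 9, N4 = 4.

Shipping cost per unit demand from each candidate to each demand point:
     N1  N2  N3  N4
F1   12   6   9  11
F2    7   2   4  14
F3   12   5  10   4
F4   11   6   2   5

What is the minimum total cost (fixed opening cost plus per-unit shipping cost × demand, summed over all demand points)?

Open {F2, F3}; cheapest assignment that respects the capacities:
  F2 (cap 18, load 18): N1, N3 — cost 9×7 + 9×4 = 99
  F3 (cap 13, load 11): N2, N4 — cost 7×5 + 4×4 = 51
  Shipping 150, fixed 60 → total 210.
  Any other capacity-feasible assignment to {F2, F3} ships for at least 150.
Compare {F2, F3, F4}: its best feasible assignment gives total 256.
Compare {F2, F4}: its best feasible assignment gives total 277.
Every other set of open sites that can feasibly serve all demand totals ≥ 256 even under its best assignment. Minimum: 210.

210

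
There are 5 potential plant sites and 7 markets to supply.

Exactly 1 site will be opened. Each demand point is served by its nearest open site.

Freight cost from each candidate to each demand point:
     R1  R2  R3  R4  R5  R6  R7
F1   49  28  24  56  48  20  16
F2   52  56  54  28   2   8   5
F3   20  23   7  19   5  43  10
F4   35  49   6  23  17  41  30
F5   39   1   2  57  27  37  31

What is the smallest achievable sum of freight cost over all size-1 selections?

127

Open {F3}.
  R1→F3 20, R2→F3 23, R3→F3 7, R4→F3 19, R5→F3 5, R6→F3 43, R7→F3 10  ⇒ total 127.
Compare {F5}: total 194.
Compare {F4}: total 201.
No size-1 selection does better; minimum is 127.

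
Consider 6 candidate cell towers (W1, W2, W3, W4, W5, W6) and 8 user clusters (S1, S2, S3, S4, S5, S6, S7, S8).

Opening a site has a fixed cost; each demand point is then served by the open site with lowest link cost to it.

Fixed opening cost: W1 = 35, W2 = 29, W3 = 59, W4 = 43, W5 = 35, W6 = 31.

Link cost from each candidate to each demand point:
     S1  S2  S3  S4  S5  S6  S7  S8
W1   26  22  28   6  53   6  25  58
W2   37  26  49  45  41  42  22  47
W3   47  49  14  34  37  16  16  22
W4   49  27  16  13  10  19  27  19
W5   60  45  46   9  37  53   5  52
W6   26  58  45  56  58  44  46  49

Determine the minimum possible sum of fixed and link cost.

Open {W1, W4}: assign each demand point to its cheapest open site.
  S1→W1 26, S2→W1 22, S3→W4 16, S4→W1 6, S5→W4 10, S6→W1 6, S7→W1 25, S8→W4 19
  link cost 130, fixed 78 → total 208.
Compare {W4}: link cost 180 + fixed 43 = 223.
Compare {W1, W4, W5}: link cost 110 + fixed 113 = 223.
Compare {W4, W6}: link cost 157 + fixed 74 = 231.
All other subsets cost ≥ 223. Minimum total cost: 208.

208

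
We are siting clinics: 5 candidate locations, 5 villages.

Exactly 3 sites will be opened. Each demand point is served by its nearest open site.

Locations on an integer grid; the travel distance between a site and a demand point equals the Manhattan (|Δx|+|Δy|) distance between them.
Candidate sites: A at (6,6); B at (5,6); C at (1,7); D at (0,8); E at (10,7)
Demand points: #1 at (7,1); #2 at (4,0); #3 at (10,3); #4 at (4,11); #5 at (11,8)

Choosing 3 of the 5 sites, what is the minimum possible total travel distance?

25

Open {A, B, E}.
  #1→A 6, #2→B 7, #3→E 4, #4→B 6, #5→E 2  ⇒ total 25.
Compare {B, C, E}: total 26.
Compare {B, D, E}: total 26.
No size-3 selection does better; minimum is 25.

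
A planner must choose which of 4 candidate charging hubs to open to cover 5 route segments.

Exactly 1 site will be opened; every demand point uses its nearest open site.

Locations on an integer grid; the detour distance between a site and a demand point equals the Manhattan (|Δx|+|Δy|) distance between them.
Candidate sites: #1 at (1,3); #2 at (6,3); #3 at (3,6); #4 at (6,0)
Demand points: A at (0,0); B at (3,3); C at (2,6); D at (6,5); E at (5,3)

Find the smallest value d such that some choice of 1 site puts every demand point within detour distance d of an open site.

Open {#1}.
  Farthest demand point is D at detour distance 7 (to #1); all others are ≤ 7.
With {#2} the worst case is 9.
With {#3} the worst case is 9.
No size-1 selection achieves below 7.

7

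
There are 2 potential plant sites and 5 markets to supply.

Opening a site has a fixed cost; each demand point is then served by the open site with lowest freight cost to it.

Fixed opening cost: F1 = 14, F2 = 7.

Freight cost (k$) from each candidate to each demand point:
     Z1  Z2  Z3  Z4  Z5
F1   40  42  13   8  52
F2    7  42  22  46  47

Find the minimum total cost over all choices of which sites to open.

138

Open {F1, F2}: assign each demand point to its cheapest open site.
  Z1→F2 7, Z2→F1 42, Z3→F1 13, Z4→F1 8, Z5→F2 47
  freight cost 117, fixed 21 → total 138.
Compare {F1}: freight cost 155 + fixed 14 = 169.
Compare {F2}: freight cost 164 + fixed 7 = 171.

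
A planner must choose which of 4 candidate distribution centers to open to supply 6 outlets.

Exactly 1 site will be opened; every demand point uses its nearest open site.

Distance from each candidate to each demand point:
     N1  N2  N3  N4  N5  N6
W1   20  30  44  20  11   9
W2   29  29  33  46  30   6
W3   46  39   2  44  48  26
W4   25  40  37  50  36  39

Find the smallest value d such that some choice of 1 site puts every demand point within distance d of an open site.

44

Open {W1}.
  Farthest demand point is N3 at distance 44 (to W1); all others are ≤ 44.
With {W2} the worst case is 46.
With {W3} the worst case is 48.
No size-1 selection achieves below 44.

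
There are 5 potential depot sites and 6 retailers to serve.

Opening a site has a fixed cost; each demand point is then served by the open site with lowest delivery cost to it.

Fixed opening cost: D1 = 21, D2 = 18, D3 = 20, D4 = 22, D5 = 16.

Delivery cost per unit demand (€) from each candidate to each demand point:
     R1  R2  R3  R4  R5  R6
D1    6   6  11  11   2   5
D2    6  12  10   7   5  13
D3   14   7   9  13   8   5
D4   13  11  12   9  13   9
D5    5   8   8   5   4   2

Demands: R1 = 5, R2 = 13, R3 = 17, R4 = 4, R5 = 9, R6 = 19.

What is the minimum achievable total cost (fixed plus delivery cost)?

Open {D1, D5}: assign each demand point to its cheapest open site.
  R1→D5 5×5=25, R2→D1 13×6=78, R3→D5 17×8=136, R4→D5 4×5=20, R5→D1 9×2=18, R6→D5 19×2=38
  delivery cost 315, fixed 37 → total 352.
Compare {D1, D2, D5}: delivery cost 315 + fixed 55 = 370.
Compare {D1, D3, D5}: delivery cost 315 + fixed 57 = 372.
Compare {D1, D4, D5}: delivery cost 315 + fixed 59 = 374.
All other subsets cost ≥ 370. Minimum total cost: 352.

352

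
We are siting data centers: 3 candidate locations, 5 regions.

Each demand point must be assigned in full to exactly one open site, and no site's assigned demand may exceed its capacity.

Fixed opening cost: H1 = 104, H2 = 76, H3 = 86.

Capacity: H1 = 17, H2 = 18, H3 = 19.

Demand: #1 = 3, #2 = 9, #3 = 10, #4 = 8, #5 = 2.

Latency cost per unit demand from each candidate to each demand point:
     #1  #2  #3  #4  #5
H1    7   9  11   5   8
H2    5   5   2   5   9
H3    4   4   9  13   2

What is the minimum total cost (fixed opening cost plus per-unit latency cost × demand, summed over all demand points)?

Open {H2, H3}; cheapest assignment that respects the capacities:
  H2 (cap 18, load 18): #3, #4 — cost 10×2 + 8×5 = 60
  H3 (cap 19, load 14): #1, #2, #5 — cost 3×4 + 9×4 + 2×2 = 52
  Shipping 112, fixed 162 → total 274.
  Any other capacity-feasible assignment to {H2, H3} ships for at least 112.
Compare {H1, H2}: its best feasible assignment gives total 354.
Compare {H1, H2, H3}: its best feasible assignment gives total 378.
Every other set of open sites that can feasibly serve all demand totals ≥ 354 even under its best assignment. Minimum: 274.

274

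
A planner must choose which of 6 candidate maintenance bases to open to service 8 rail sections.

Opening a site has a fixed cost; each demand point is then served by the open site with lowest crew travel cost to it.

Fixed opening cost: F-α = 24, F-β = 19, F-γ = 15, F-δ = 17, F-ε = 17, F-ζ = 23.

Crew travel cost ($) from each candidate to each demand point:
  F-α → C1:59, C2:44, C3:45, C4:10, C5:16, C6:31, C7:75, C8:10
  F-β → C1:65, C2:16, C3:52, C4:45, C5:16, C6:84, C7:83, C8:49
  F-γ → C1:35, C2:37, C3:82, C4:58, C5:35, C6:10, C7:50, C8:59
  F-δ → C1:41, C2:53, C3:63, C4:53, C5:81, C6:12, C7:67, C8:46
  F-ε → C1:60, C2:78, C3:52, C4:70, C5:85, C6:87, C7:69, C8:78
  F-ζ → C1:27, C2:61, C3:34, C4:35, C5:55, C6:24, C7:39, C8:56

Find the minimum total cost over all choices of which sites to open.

Open {F-α, F-β, F-ζ}: assign each demand point to its cheapest open site.
  C1→F-ζ 27, C2→F-β 16, C3→F-ζ 34, C4→F-α 10, C5→F-α 16, C6→F-ζ 24, C7→F-ζ 39, C8→F-α 10
  crew travel cost 176, fixed 66 → total 242.
Compare {F-α, F-β, F-γ, F-ζ}: crew travel cost 162 + fixed 81 = 243.
Compare {F-α, F-γ, F-ζ}: crew travel cost 183 + fixed 62 = 245.
Compare {F-α, F-β, F-δ, F-ζ}: crew travel cost 164 + fixed 83 = 247.
All other subsets cost ≥ 243. Minimum total cost: 242.

242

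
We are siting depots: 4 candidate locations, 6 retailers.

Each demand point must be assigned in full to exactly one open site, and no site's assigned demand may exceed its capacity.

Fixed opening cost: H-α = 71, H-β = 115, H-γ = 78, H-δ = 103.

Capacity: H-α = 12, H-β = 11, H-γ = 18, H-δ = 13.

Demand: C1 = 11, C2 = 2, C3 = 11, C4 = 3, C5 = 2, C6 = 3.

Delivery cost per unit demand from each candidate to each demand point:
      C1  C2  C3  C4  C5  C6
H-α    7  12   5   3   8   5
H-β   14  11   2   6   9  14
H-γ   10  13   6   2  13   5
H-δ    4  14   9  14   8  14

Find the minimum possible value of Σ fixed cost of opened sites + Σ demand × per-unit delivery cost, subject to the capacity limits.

Open {H-α, H-γ, H-δ}; cheapest assignment that respects the capacities:
  H-α (cap 12, load 11): C3 — cost 11×5 = 55
  H-γ (cap 18, load 8): C2, C4, C6 — cost 2×13 + 3×2 + 3×5 = 47
  H-δ (cap 13, load 13): C1, C5 — cost 11×4 + 2×8 = 60
  Shipping 162, fixed 252 → total 414.
  Any other capacity-feasible assignment to {H-α, H-γ, H-δ} ships for at least 162.
Compare {H-α, H-β, H-δ}: its best feasible assignment gives total 419.
Compare {H-β, H-γ, H-δ}: its best feasible assignment gives total 425.
Every other set of open sites that can feasibly serve all demand totals ≥ 419 even under its best assignment. Minimum: 414.

414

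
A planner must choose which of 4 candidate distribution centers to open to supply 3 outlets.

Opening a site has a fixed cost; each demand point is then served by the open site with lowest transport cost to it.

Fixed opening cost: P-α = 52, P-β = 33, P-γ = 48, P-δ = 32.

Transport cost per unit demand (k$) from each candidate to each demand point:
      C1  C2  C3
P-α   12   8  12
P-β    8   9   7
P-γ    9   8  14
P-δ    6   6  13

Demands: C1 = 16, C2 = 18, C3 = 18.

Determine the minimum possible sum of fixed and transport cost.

395

Open {P-β, P-δ}: assign each demand point to its cheapest open site.
  C1→P-δ 16×6=96, C2→P-δ 18×6=108, C3→P-β 18×7=126
  transport cost 330, fixed 65 → total 395.
Compare {P-β, P-γ, P-δ}: transport cost 330 + fixed 113 = 443.
Compare {P-α, P-β, P-δ}: transport cost 330 + fixed 117 = 447.
Compare {P-β}: transport cost 416 + fixed 33 = 449.
All other subsets cost ≥ 443. Minimum total cost: 395.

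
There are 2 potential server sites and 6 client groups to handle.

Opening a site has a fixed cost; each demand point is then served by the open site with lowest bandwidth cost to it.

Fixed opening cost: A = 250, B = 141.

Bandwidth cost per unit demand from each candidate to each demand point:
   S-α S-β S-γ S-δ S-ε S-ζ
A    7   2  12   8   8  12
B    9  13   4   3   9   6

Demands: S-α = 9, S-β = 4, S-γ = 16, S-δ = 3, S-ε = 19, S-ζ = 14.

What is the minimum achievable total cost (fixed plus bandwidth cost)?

602

Open {B}: assign each demand point to its cheapest open site.
  S-α→B 9×9=81, S-β→B 4×13=52, S-γ→B 16×4=64, S-δ→B 3×3=9, S-ε→B 19×9=171, S-ζ→B 14×6=84
  bandwidth cost 461, fixed 141 → total 602.
Compare {A, B}: bandwidth cost 380 + fixed 391 = 771.
Compare {A}: bandwidth cost 607 + fixed 250 = 857.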